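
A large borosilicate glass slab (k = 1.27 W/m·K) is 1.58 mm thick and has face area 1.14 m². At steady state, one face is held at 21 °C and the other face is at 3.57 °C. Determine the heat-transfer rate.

Q = kA·ΔT/L = 1.27 × 1.14 × |21 °C − 3.57 °C| / 0.00158 = 16000 W

Q = 16000 W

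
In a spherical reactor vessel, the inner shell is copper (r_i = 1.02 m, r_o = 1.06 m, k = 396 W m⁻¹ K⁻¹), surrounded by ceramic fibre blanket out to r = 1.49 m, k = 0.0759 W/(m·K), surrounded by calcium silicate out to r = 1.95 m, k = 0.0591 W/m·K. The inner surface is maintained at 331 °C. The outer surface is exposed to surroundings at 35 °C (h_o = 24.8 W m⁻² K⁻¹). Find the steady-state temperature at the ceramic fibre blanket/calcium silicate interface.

Treat each layer as a resistance in series:
  R_copper = (1/1.02 − 1/1.06)/(4πk) = 0.03700/(4π·396) = 7.434×10^-6 K/W
  R_ceramic fibre blanket = (1/1.06 − 1/1.49)/(4πk) = 0.2723/(4π·0.0759) = 0.2854 K/W
  R_calcium silicate = (1/1.49 − 1/1.95)/(4πk) = 0.1583/(4π·0.0591) = 0.2132 K/W
  R_conv,out = 1/(4πr²h) = 1/(4π·1.95²·24.8) = 8.439×10^-4 K/W
ΣR = 7.434×10^-6 + 0.2854 + 0.2132 + 8.439×10^-4 = 0.4995 K/W
Q = ΔT/ΣR = (331 °C − 35 °C)/0.4995 = 592.6 W
From the inner boundary to the ceramic fibre blanket/calcium silicate interface, ΣR_partial = 0.2854 K/W.
T_interface = T_in − Q·ΣR_partial = 331 °C − (592.6)(0.2854) = 162 °C

T = 162 °C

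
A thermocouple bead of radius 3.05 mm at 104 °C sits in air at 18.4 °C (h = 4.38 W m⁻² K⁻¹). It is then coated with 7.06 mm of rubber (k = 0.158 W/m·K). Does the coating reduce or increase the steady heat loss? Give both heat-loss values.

increases: 0.0438 → 0.292 W

Critical radius for a sphere: r_cr = 2k/h = 0.0721 m = 7.21 cm.
Outer radius after coating: r₂ = 0.00305 + 0.00706 = 0.01011 m.
Since r₁ < r_cr and r₂ ≤ r_cr, the coating moves toward the maximum at r_cr — heat loss rises.
Bare: R = 1/(4πr₁²h) = 1953 K/W; Q = 85.6/1953 = 0.0438 W.
Coated: R = R_cond + R_conv = 293.1 K/W; Q = 85.6/293.1 = 0.292 W.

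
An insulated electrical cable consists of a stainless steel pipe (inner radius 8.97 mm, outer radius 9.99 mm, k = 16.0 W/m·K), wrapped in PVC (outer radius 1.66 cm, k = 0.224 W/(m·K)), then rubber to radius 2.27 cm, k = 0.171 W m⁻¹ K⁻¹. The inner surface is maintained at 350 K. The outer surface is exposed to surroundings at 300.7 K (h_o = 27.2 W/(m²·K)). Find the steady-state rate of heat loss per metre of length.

Q' = 54.1 W/m

Treat each layer as a resistance in series:
  R'_stainless steel = ln(0.00999/0.00897)/(2πk) = 0.1077/(2π·16.0) = 0.001071 m·K/W
  R'_PVC = ln(0.0166/0.00999)/(2πk) = 0.5078/(2π·0.224) = 0.3608 m·K/W
  R'_rubber = ln(0.0227/0.0166)/(2πk) = 0.3130/(2π·0.171) = 0.2913 m·K/W
  R'_conv,out = 1/(2πr h) = 1/(2π·0.0227·27.2) = 0.2578 m·K/W
ΣR = 0.001071 + 0.3608 + 0.2913 + 0.2578 = 0.9110 m·K/W
Q' = ΔT/ΣR = (350 K − 300.7 K)/0.9110 = 54.1 W/m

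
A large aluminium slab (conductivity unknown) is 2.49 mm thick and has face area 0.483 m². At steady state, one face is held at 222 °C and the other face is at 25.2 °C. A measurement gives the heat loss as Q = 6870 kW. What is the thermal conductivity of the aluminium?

ΣR = ΔT/Q = |222 − 25.2|/6.87×10^6 = 2.865×10^-5 K/W
L/(kA) = 2.865×10^-5 ⇒ k = 0.00249/(2.865×10^-5·0.483) = 180 W/m·K

k = 180 W/m·K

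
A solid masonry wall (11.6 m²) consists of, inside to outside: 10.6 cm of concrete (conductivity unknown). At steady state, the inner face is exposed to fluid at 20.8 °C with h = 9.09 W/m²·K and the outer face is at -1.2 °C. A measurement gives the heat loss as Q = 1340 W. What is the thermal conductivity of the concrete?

k = 1.32 W/m·K

ΣR = ΔT/Q = |20.8 − -1.2|/1340 = 0.01642 K/W
Known resistances:
  R_conv,in = 1/(hA) = 1/(9.09·11.6) = 0.009484 K/W
R_concrete = ΣR − ΣR_known = 0.01642 − 0.009484 = 0.006936 K/W
L/(kA) = 0.006936 ⇒ k = 0.106/(0.006936·11.6) = 1.32 W/m·K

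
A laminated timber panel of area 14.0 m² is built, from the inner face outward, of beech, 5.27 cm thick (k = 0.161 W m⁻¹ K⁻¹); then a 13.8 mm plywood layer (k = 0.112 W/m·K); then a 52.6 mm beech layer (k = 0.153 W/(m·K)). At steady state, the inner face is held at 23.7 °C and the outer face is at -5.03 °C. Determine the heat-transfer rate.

Q = 506 W

Treat each layer as a resistance in series:
  R_beech = L/(kA) = 0.0527/(0.161·14.0) = 0.02338 K/W
  R_plywood = L/(kA) = 0.0138/(0.112·14.0) = 0.008801 K/W
  R_beech = L/(kA) = 0.0526/(0.153·14.0) = 0.02456 K/W
ΣR = 0.02338 + 0.008801 + 0.02456 = 0.05674 K/W
Q = ΔT/ΣR = (23.7 °C − -5.03 °C)/0.05674 = 506 W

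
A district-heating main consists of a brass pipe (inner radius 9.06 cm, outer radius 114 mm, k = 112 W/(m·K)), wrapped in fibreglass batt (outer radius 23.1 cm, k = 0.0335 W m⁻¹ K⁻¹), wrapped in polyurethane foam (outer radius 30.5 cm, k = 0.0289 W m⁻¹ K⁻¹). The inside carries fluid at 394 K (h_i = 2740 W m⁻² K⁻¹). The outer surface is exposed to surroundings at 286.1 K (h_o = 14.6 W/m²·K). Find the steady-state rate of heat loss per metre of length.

Treat each layer as a resistance in series:
  R'_conv,in = 1/(2πr h) = 1/(2π·0.0906·2740) = 6.411×10^-4 m·K/W
  R'_brass = ln(0.114/0.0906)/(2πk) = 0.2297/(2π·112) = 3.265×10^-4 m·K/W
  R'_fibreglass batt = ln(0.231/0.114)/(2πk) = 0.7062/(2π·0.0335) = 3.355 m·K/W
  R'_polyurethane foam = ln(0.305/0.231)/(2πk) = 0.2779/(2π·0.0289) = 1.530 m·K/W
  R'_conv,out = 1/(2πr h) = 1/(2π·0.305·14.6) = 0.03574 m·K/W
ΣR = 6.411×10^-4 + 3.265×10^-4 + 3.355 + 1.530 + 0.03574 = 4.922 m·K/W
Q' = ΔT/ΣR = (394 K − 286.1 K)/4.922 = 21.9 W/m

Q' = 21.9 W/m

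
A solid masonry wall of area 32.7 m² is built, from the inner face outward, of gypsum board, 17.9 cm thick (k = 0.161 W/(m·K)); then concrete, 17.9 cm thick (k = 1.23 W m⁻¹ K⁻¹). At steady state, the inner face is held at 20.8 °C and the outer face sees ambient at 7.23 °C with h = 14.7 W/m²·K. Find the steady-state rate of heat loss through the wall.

Q = 335 W

Resistance network (inner→outer):
  R_gypsum board = L/(kA) = 0.179/(0.161·32.7) = 0.03400 K/W
  R_concrete = L/(kA) = 0.179/(1.23·32.7) = 0.004450 K/W
  R_conv,out = 1/(hA) = 1/(14.7·32.7) = 0.002080 K/W
ΣR = 0.03400 + 0.004450 + 0.002080 = 0.04053 K/W
Q = ΔT/ΣR = (20.8 °C − 7.23 °C)/0.04053 = 335 W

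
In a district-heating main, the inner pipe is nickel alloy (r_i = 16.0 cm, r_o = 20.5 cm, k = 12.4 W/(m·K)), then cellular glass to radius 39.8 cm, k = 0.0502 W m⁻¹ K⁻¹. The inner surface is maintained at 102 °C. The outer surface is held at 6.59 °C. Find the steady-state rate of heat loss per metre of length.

Treat each layer as a resistance in series:
  R'_nickel alloy = ln(0.205/0.160)/(2πk) = 0.2478/(2π·12.4) = 0.003181 m·K/W
  R'_cellular glass = ln(0.398/0.205)/(2πk) = 0.6634/(2π·0.0502) = 2.103 m·K/W
ΣR = 0.003181 + 2.103 = 2.106 m·K/W
Q' = ΔT/ΣR = (102 °C − 6.59 °C)/2.106 = 45.3 W/m

Q' = 45.3 W/m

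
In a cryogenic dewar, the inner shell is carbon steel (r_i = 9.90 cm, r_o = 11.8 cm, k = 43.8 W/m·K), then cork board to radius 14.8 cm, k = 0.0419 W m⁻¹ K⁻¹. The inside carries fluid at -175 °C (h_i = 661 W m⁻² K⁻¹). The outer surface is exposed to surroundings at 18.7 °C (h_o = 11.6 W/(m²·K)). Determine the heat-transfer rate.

Q = 53.9 W

Series thermal resistances, inner to outer:
  R_conv,in = 1/(4πr²h) = 1/(4π·0.0990²·661) = 0.01228 K/W
  R_carbon steel = (1/0.0990 − 1/0.118)/(4πk) = 1.626/(4π·43.8) = 0.002955 K/W
  R_cork board = (1/0.118 − 1/0.148)/(4πk) = 1.718/(4π·0.0419) = 3.263 K/W
  R_conv,out = 1/(4πr²h) = 1/(4π·0.148²·11.6) = 0.3132 K/W
ΣR = 0.01228 + 0.002955 + 3.263 + 0.3132 = 3.591 K/W
Q = ΔT/ΣR = (-175 °C − 18.7 °C)/3.591 = -53.9 W
(Negative Q ⇒ heat flows inward; heat gain = 53.9 W.)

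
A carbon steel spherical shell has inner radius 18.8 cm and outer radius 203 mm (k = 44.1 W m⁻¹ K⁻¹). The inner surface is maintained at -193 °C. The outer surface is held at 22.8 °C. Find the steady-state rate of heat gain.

Q = 4πk·ΔT/(1/r₁ − 1/r₂) = 4π × 44.1 × 215.8 / (1/0.188 − 1/0.203) = 3.04×10^5 W

Q = 3.04×10^5 W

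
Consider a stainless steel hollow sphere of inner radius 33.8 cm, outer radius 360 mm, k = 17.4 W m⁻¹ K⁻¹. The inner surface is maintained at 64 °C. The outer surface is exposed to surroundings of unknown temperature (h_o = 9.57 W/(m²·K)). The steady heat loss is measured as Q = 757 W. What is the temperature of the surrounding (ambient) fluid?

Sum the resistances:
  R_stainless steel = (1/0.338 − 1/0.360)/(4πk) = 0.1808/(4π·17.4) = 8.269×10^-4 K/W
  R_conv,out = 1/(4πr²h) = 1/(4π·0.360²·9.57) = 0.06416 K/W
ΣR = 0.06499 K/W
ΔT = Q·ΣR = 757 × 0.06499 = 49.20 K
Heat flows outward, so T_out = T_in − ΔT = 64 − 49.20 = 14.8 °C

T_out = 14.8 °C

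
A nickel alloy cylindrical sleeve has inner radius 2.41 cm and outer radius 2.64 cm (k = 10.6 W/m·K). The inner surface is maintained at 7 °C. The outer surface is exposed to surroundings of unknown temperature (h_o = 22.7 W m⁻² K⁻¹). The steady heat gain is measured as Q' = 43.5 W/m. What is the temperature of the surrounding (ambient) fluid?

T_out = 18.6 °C

Series resistances:
  R'_nickel alloy = ln(0.0264/0.0241)/(2πk) = 0.09115/(2π·10.6) = 0.001369 m·K/W
  R'_conv,out = 1/(2πr h) = 1/(2π·0.0264·22.7) = 0.2656 m·K/W
ΣR = 0.2669 m·K/W
ΔT = Q'·ΣR = 43.5 × 0.2669 = 11.61 K
Heat flows inward, so T_out = T_in + ΔT = 7 + 11.61 = 18.6 °C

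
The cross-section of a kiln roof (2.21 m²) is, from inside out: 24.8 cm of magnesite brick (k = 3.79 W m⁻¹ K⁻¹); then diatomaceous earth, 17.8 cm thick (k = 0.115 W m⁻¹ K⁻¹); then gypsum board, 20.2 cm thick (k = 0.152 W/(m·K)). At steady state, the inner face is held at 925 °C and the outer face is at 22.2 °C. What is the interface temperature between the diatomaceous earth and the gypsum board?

T = 430 °C

Treat each layer as a resistance in series:
  R_magnesite brick = L/(kA) = 0.248/(3.79·2.21) = 0.02961 K/W
  R_diatomaceous earth = L/(kA) = 0.178/(0.115·2.21) = 0.7004 K/W
  R_gypsum board = L/(kA) = 0.202/(0.152·2.21) = 0.6013 K/W
ΣR = 0.02961 + 0.7004 + 0.6013 = 1.331 K/W
Q = ΔT/ΣR = (925 °C − 22.2 °C)/1.331 = 678.3 W
From the inner boundary to the diatomaceous earth/gypsum board interface, ΣR_partial = 0.7300 K/W.
T_interface = T_in − Q·ΣR_partial = 925 °C − (678.3)(0.7300) = 430 °C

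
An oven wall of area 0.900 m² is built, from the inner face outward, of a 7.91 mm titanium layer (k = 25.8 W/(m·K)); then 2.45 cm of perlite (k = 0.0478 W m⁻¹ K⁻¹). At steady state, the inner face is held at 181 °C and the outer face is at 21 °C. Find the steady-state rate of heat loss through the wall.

Q = 281 W

Series thermal resistances, inner to outer:
  R_titanium = L/(kA) = 0.00791/(25.8·0.900) = 3.407×10^-4 K/W
  R_perlite = L/(kA) = 0.0245/(0.0478·0.900) = 0.5695 K/W
ΣR = 3.407×10^-4 + 0.5695 = 0.5698 K/W
Q = ΔT/ΣR = (181 °C − 21 °C)/0.5698 = 281 W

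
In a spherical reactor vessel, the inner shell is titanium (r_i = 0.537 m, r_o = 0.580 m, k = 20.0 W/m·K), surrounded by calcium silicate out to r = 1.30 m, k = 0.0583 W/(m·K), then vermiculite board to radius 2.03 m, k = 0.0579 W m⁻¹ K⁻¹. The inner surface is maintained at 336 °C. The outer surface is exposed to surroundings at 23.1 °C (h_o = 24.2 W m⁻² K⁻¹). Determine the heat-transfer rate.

Treat each layer as a resistance in series:
  R_titanium = (1/0.537 − 1/0.580)/(4πk) = 0.1381/(4π·20.0) = 5.493×10^-4 K/W
  R_calcium silicate = (1/0.580 − 1/1.30)/(4πk) = 0.9549/(4π·0.0583) = 1.303 K/W
  R_vermiculite board = (1/1.30 − 1/2.03)/(4πk) = 0.2766/(4π·0.0579) = 0.3802 K/W
  R_conv,out = 1/(4πr²h) = 1/(4π·2.03²·24.2) = 7.980×10^-4 K/W
ΣR = 5.493×10^-4 + 1.303 + 0.3802 + 7.980×10^-4 = 1.685 K/W
Q = ΔT/ΣR = (336 °C − 23.1 °C)/1.685 = 186 W

Q = 186 W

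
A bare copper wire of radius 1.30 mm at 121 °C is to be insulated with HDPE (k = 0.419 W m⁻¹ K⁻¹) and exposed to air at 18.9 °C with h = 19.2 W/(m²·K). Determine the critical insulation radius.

For a cylinder, r_cr = k_ins/h = 0.419/19.2 = 0.0218 m = 2.18 cm

r_cr = 2.18 cm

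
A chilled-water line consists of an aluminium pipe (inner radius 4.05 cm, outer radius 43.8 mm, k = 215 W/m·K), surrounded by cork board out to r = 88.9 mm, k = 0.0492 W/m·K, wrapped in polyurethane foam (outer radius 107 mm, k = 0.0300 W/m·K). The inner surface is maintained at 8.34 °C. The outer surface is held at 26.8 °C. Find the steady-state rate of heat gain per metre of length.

Q' = 5.64 W/m

Resistance network (inner→outer):
  R'_aluminium = ln(0.0438/0.0405)/(2πk) = 0.07833/(2π·215) = 5.799×10^-5 m·K/W
  R'_cork board = ln(0.0889/0.0438)/(2πk) = 0.7079/(2π·0.0492) = 2.290 m·K/W
  R'_polyurethane foam = ln(0.107/0.0889)/(2πk) = 0.1853/(2π·0.0300) = 0.9831 m·K/W
ΣR = 5.799×10^-5 + 2.290 + 0.9831 = 3.273 m·K/W
Q' = ΔT/ΣR = (8.34 °C − 26.8 °C)/3.273 = -5.64 W/m
(Negative Q' ⇒ heat flows inward; heat gain = 5.64 W/m.)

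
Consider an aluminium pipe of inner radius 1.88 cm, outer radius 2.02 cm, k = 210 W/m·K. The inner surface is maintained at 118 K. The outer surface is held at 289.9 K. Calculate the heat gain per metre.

Q' = 2πk·ΔT/ln(r₂/r₁) = 2π × 210 × 171.9 / ln(0.0202/0.0188) = 3.16×10^6 W/m

Q' = 3.16×10^6 W/m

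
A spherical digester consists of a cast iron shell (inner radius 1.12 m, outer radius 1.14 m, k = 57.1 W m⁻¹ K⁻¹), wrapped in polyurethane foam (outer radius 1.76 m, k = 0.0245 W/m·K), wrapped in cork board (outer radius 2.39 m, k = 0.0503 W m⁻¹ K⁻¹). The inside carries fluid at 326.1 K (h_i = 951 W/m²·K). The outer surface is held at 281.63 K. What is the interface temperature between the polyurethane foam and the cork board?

Resistance network (inner→outer):
  R_conv,in = 1/(4πr²h) = 1/(4π·1.12²·951) = 6.671×10^-5 K/W
  R_cast iron = (1/1.12 − 1/1.14)/(4πk) = 0.01566/(4π·57.1) = 2.183×10^-5 K/W
  R_polyurethane foam = (1/1.14 − 1/1.76)/(4πk) = 0.3090/(4π·0.0245) = 1.004 K/W
  R_cork board = (1/1.76 − 1/2.39)/(4πk) = 0.1498/(4π·0.0503) = 0.2369 K/W
ΣR = 6.671×10^-5 + 2.183×10^-5 + 1.004 + 0.2369 = 1.241 K/W
Q = ΔT/ΣR = (326.1 K − 281.63 K)/1.241 = 35.83 W
From the inner boundary to the polyurethane foam/cork board interface, ΣR_partial = 1.004 K/W.
T_interface = T_in − Q·ΣR_partial = 326.1 K − (35.83)(1.004) = 290.1 K

T = 290.1 K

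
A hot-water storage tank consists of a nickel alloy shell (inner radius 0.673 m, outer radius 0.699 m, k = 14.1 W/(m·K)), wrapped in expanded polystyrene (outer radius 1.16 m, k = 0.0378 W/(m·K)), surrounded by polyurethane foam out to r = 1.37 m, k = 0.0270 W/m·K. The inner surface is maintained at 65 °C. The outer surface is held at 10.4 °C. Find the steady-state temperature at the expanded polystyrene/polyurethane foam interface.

T = 23.8 °C

Treat each layer as a resistance in series:
  R_nickel alloy = (1/0.673 − 1/0.699)/(4πk) = 0.05527/(4π·14.1) = 3.119×10^-4 K/W
  R_expanded polystyrene = (1/0.699 − 1/1.16)/(4πk) = 0.5685/(4π·0.0378) = 1.197 K/W
  R_polyurethane foam = (1/1.16 − 1/1.37)/(4πk) = 0.1321/(4π·0.0270) = 0.3895 K/W
ΣR = 3.119×10^-4 + 1.197 + 0.3895 = 1.587 K/W
Q = ΔT/ΣR = (65 °C − 10.4 °C)/1.587 = 34.40 W
From the inner boundary to the expanded polystyrene/polyurethane foam interface, ΣR_partial = 1.197 K/W.
T_interface = T_in − Q·ΣR_partial = 65 °C − (34.40)(1.197) = 23.8 °C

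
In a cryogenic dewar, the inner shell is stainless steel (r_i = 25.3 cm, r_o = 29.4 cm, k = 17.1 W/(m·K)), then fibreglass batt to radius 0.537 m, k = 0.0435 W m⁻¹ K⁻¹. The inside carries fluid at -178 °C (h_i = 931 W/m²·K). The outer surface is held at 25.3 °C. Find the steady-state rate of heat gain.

Series thermal resistances, inner to outer:
  R_conv,in = 1/(4πr²h) = 1/(4π·0.253²·931) = 0.001335 K/W
  R_stainless steel = (1/0.253 − 1/0.294)/(4πk) = 0.5512/(4π·17.1) = 0.002565 K/W
  R_fibreglass batt = (1/0.294 − 1/0.537)/(4πk) = 1.539/(4π·0.0435) = 2.816 K/W
ΣR = 0.001335 + 0.002565 + 2.816 = 2.820 K/W
Q = ΔT/ΣR = (-178 °C − 25.3 °C)/2.820 = -72.1 W
(Negative Q ⇒ heat flows inward; heat gain = 72.1 W.)

Q = 72.1 W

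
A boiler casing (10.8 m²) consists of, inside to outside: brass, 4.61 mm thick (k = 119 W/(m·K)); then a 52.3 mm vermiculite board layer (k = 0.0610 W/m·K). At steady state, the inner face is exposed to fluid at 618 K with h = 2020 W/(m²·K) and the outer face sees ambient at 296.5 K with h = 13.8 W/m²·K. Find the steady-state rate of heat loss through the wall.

Resistance network (inner→outer):
  R_conv,in = 1/(hA) = 1/(2020·10.8) = 4.584×10^-5 K/W
  R_brass = L/(kA) = 0.00461/(119·10.8) = 3.587×10^-6 K/W
  R_vermiculite board = L/(kA) = 0.0523/(0.0610·10.8) = 0.07939 K/W
  R_conv,out = 1/(hA) = 1/(13.8·10.8) = 0.006710 K/W
ΣR = 4.584×10^-5 + 3.587×10^-6 + 0.07939 + 0.006710 = 0.08615 K/W
Q = ΔT/ΣR = (618 K − 296.5 K)/0.08615 = 3730 W

Q = 3730 W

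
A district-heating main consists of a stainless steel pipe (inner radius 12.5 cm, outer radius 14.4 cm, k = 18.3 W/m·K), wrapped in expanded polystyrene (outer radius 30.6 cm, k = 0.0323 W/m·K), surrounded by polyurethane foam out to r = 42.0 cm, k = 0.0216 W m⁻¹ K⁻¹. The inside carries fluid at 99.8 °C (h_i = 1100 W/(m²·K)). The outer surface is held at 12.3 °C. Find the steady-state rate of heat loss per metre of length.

Resistance network (inner→outer):
  R'_conv,in = 1/(2πr h) = 1/(2π·0.125·1100) = 0.001157 m·K/W
  R'_stainless steel = ln(0.144/0.125)/(2πk) = 0.1415/(2π·18.3) = 0.001231 m·K/W
  R'_expanded polystyrene = ln(0.306/0.144)/(2πk) = 0.7538/(2π·0.0323) = 3.714 m·K/W
  R'_polyurethane foam = ln(0.420/0.306)/(2πk) = 0.3167/(2π·0.0216) = 2.333 m·K/W
ΣR = 0.001157 + 0.001231 + 3.714 + 2.333 = 6.049 m·K/W
Q' = ΔT/ΣR = (99.8 °C − 12.3 °C)/6.049 = 14.5 W/m

Q' = 14.5 W/m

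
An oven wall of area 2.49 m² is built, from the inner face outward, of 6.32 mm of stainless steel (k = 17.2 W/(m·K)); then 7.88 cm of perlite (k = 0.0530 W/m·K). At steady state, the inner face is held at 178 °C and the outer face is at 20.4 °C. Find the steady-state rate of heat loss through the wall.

Q = 264 W

Treat each layer as a resistance in series:
  R_stainless steel = L/(kA) = 0.00632/(17.2·2.49) = 1.476×10^-4 K/W
  R_perlite = L/(kA) = 0.0788/(0.0530·2.49) = 0.5971 K/W
ΣR = 1.476×10^-4 + 0.5971 = 0.5972 K/W
Q = ΔT/ΣR = (178 °C − 20.4 °C)/0.5972 = 264 W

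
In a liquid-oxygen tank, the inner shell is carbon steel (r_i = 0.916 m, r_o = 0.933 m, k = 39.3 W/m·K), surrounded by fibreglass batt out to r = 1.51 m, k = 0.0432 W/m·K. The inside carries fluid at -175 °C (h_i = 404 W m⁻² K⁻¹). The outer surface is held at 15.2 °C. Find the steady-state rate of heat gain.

Series thermal resistances, inner to outer:
  R_conv,in = 1/(4πr²h) = 1/(4π·0.916²·404) = 2.348×10^-4 K/W
  R_carbon steel = (1/0.916 − 1/0.933)/(4πk) = 0.01989/(4π·39.3) = 4.028×10^-5 K/W
  R_fibreglass batt = (1/0.933 − 1/1.51)/(4πk) = 0.4096/(4π·0.0432) = 0.7544 K/W
ΣR = 2.348×10^-4 + 4.028×10^-5 + 0.7544 = 0.7547 K/W
Q = ΔT/ΣR = (-175 °C − 15.2 °C)/0.7547 = -252 W
(Negative Q ⇒ heat flows inward; heat gain = 252 W.)

Q = 252 W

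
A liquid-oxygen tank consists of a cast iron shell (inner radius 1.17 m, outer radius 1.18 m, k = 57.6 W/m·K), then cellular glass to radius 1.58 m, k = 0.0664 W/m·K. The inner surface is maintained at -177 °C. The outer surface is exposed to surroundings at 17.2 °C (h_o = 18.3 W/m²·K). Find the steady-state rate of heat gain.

Series thermal resistances, inner to outer:
  R_cast iron = (1/1.17 − 1/1.18)/(4πk) = 0.007243/(4π·57.6) = 1.001×10^-5 K/W
  R_cellular glass = (1/1.18 − 1/1.58)/(4πk) = 0.2145/(4π·0.0664) = 0.2571 K/W
  R_conv,out = 1/(4πr²h) = 1/(4π·1.58²·18.3) = 0.001742 K/W
ΣR = 1.001×10^-5 + 0.2571 + 0.001742 = 0.2589 K/W
Q = ΔT/ΣR = (-177 °C − 17.2 °C)/0.2589 = -750 W
(Negative Q ⇒ heat flows inward; heat gain = 750 W.)

Q = 750 W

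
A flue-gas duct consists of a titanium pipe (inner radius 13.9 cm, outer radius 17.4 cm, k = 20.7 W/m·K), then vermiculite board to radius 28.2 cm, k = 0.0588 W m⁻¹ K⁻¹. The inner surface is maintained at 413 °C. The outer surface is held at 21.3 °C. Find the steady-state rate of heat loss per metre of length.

Q' = 299 W/m

Series thermal resistances, inner to outer:
  R'_titanium = ln(0.174/0.139)/(2πk) = 0.2246/(2π·20.7) = 0.001727 m·K/W
  R'_vermiculite board = ln(0.282/0.174)/(2πk) = 0.4829/(2π·0.0588) = 1.307 m·K/W
ΣR = 0.001727 + 1.307 = 1.309 m·K/W
Q' = ΔT/ΣR = (413 °C − 21.3 °C)/1.309 = 299 W/m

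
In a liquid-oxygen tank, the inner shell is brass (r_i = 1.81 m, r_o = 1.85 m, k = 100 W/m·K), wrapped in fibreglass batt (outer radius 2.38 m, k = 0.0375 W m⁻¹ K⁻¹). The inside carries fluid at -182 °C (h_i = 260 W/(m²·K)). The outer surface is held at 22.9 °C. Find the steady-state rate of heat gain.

Resistance network (inner→outer):
  R_conv,in = 1/(4πr²h) = 1/(4π·1.81²·260) = 9.342×10^-5 K/W
  R_brass = (1/1.81 − 1/1.85)/(4πk) = 0.01195/(4π·100) = 9.506×10^-6 K/W
  R_fibreglass batt = (1/1.85 − 1/2.38)/(4πk) = 0.1204/(4π·0.0375) = 0.2554 K/W
ΣR = 9.342×10^-5 + 9.506×10^-6 + 0.2554 = 0.2555 K/W
Q = ΔT/ΣR = (-182 °C − 22.9 °C)/0.2555 = -802 W
(Negative Q ⇒ heat flows inward; heat gain = 802 W.)

Q = 802 W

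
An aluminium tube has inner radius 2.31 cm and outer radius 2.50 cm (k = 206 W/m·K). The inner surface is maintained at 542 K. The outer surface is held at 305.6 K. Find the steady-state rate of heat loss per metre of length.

Q' = 2πk·ΔT/ln(r₂/r₁) = 2π × 206 × 236.4 / ln(0.0250/0.0231) = 3.87×10^6 W/m

Q' = 3870 kW/m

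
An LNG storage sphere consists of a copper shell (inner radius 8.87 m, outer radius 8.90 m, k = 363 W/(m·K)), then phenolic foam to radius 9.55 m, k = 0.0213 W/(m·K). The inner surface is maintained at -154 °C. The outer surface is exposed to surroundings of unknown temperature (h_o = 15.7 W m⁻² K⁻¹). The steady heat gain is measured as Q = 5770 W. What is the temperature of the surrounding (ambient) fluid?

T_out = 11.2 °C

Series resistances:
  R_copper = (1/8.87 − 1/8.90)/(4πk) = 3.800×10^-4/(4π·363) = 8.331×10^-8 K/W
  R_phenolic foam = (1/8.90 − 1/9.55)/(4πk) = 0.007648/(4π·0.0213) = 0.02857 K/W
  R_conv,out = 1/(4πr²h) = 1/(4π·9.55²·15.7) = 5.558×10^-5 K/W
ΣR = 0.02863 K/W
ΔT = Q·ΣR = 5770 × 0.02863 = 165.2 K
Heat flows inward, so T_out = T_in + ΔT = -154 + 165.2 = 11.2 °C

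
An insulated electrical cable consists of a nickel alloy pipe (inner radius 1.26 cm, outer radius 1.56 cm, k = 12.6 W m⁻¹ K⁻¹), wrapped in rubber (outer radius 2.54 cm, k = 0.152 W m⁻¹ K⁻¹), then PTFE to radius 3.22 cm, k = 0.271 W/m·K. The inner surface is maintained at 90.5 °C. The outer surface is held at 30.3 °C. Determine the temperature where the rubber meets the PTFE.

T = 43.2 °C

Treat each layer as a resistance in series:
  R'_nickel alloy = ln(0.0156/0.0126)/(2πk) = 0.2136/(2π·12.6) = 0.002698 m·K/W
  R'_rubber = ln(0.0254/0.0156)/(2πk) = 0.4875/(2π·0.152) = 0.5104 m·K/W
  R'_PTFE = ln(0.0322/0.0254)/(2πk) = 0.2372/(2π·0.271) = 0.1393 m·K/W
ΣR = 0.002698 + 0.5104 + 0.1393 = 0.6524 m·K/W
Q' = ΔT/ΣR = (90.5 °C − 30.3 °C)/0.6524 = 92.27 W/m
From the inner boundary to the rubber/PTFE interface, ΣR_partial = 0.5131 m·K/W.
T_interface = T_in − Q'·ΣR_partial = 90.5 °C − (92.27)(0.5131) = 43.2 °C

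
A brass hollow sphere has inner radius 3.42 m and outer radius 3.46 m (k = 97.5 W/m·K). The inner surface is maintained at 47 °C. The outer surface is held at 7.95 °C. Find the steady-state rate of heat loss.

Q = 4πk·ΔT/(1/r₁ − 1/r₂) = 4π × 97.5 × 39.05 / (1/3.42 − 1/3.46) = 1.42×10^7 W

Q = 14200 kW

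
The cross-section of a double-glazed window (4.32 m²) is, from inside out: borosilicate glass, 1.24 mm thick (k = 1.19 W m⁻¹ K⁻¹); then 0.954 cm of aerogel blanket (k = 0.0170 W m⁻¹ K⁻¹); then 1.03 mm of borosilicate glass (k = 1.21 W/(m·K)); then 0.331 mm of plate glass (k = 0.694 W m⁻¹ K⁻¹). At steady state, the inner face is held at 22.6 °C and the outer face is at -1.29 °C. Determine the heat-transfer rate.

Q = 183 W

Treat each layer as a resistance in series:
  R_borosilicate glass = L/(kA) = 0.00124/(1.19·4.32) = 2.412×10^-4 K/W
  R_aerogel blanket = L/(kA) = 0.00954/(0.0170·4.32) = 0.1299 K/W
  R_borosilicate glass = L/(kA) = 0.00103/(1.21·4.32) = 1.970×10^-4 K/W
  R_plate glass = L/(kA) = 3.31×10^-4/(0.694·4.32) = 1.104×10^-4 K/W
ΣR = 2.412×10^-4 + 0.1299 + 1.970×10^-4 + 1.104×10^-4 = 0.1304 K/W
Q = ΔT/ΣR = (22.6 °C − -1.29 °C)/0.1304 = 183 W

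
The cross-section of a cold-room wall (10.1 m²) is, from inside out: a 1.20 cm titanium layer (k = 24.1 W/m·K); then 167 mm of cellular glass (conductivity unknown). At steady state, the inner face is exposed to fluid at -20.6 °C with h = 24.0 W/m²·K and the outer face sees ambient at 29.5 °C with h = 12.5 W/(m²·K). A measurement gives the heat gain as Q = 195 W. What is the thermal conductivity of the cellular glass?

ΣR = ΔT/Q = |-20.6 − 29.5|/195 = 0.2569 K/W
Known resistances:
  R_conv,in = 1/(hA) = 1/(24.0·10.1) = 0.004125 K/W
  R_titanium = L/(kA) = 0.0120/(24.1·10.1) = 4.930×10^-5 K/W
  R_conv,out = 1/(hA) = 1/(12.5·10.1) = 0.007921 K/W
R_cellular glass = ΣR − ΣR_known = 0.2569 − 0.01210 = 0.2448 K/W
L/(kA) = 0.2448 ⇒ k = 0.167/(0.2448·10.1) = 0.0675 W/m·K

k = 0.0675 W/m·K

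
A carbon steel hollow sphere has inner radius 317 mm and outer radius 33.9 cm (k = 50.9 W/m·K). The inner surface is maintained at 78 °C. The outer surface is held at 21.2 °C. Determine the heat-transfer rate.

Q = 4πk·ΔT/(1/r₁ − 1/r₂) = 4π × 50.9 × 56.8 / (1/0.317 − 1/0.339) = 1.77×10^5 W

Q = 1.77×10^5 W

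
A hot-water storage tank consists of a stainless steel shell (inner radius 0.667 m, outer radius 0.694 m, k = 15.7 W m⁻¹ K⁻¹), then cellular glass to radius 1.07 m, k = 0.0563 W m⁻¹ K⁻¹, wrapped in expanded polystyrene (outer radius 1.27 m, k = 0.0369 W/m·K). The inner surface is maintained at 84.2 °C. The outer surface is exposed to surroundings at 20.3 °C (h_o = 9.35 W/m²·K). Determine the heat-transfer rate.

Series thermal resistances, inner to outer:
  R_stainless steel = (1/0.667 − 1/0.694)/(4πk) = 0.05833/(4π·15.7) = 2.956×10^-4 K/W
  R_cellular glass = (1/0.694 − 1/1.07)/(4πk) = 0.5063/(4π·0.0563) = 0.7157 K/W
  R_expanded polystyrene = (1/1.07 − 1/1.27)/(4πk) = 0.1472/(4π·0.0369) = 0.3174 K/W
  R_conv,out = 1/(4πr²h) = 1/(4π·1.27²·9.35) = 0.005277 K/W
ΣR = 2.956×10^-4 + 0.7157 + 0.3174 + 0.005277 = 1.039 K/W
Q = ΔT/ΣR = (84.2 °C − 20.3 °C)/1.039 = 61.5 W

Q = 61.5 W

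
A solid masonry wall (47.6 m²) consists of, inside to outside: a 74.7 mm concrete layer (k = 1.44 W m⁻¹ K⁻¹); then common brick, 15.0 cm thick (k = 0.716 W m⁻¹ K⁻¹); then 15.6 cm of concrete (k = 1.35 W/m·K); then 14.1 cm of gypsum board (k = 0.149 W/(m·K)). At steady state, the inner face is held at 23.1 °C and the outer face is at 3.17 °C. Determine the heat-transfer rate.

Q = 717 W

Treat each layer as a resistance in series:
  R_concrete = L/(kA) = 0.0747/(1.44·47.6) = 0.001090 K/W
  R_common brick = L/(kA) = 0.150/(0.716·47.6) = 0.004401 K/W
  R_concrete = L/(kA) = 0.156/(1.35·47.6) = 0.002428 K/W
  R_gypsum board = L/(kA) = 0.141/(0.149·47.6) = 0.01988 K/W
ΣR = 0.001090 + 0.004401 + 0.002428 + 0.01988 = 0.02780 K/W
Q = ΔT/ΣR = (23.1 °C − 3.17 °C)/0.02780 = 717 W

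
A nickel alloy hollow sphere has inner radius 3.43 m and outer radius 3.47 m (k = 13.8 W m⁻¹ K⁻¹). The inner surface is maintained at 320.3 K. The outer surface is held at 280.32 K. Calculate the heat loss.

Q = 2060 kW

Q = 4πk·ΔT/(1/r₁ − 1/r₂) = 4π × 13.8 × 39.98 / (1/3.43 − 1/3.47) = 2.06×10^6 W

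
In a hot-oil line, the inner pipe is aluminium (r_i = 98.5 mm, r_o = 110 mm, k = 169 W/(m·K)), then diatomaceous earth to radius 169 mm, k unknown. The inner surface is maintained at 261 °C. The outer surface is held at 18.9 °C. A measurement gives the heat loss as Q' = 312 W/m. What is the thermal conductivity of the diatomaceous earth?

k = 0.0881 W/m·K

ΣR = ΔT/Q' = |261 − 18.9|/312 = 0.7760 m·K/W
Known resistances:
  R'_aluminium = ln(0.110/0.0985)/(2πk) = 0.1104/(2π·169) = 1.040×10^-4 m·K/W
R_diatomaceous earth = ΣR − ΣR_known = 0.7760 − 1.040×10^-4 = 0.7759 m·K/W
ln(r₂/r₁)/(2πk) = 0.7759 ⇒ k = 0.4294/(2π·0.7759) = 0.0881 W/m·K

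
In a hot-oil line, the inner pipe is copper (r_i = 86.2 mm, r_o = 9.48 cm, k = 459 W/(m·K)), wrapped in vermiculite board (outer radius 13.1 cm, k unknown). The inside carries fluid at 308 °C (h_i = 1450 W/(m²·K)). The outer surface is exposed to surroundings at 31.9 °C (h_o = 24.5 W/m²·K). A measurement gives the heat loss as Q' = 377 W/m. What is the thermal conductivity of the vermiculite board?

ΣR = ΔT/Q' = |308 − 31.9|/377 = 0.7324 m·K/W
Known resistances:
  R'_conv,in = 1/(2πr h) = 1/(2π·0.0862·1450) = 0.001273 m·K/W
  R'_copper = ln(0.0948/0.0862)/(2πk) = 0.09510/(2π·459) = 3.297×10^-5 m·K/W
  R'_conv,out = 1/(2πr h) = 1/(2π·0.131·24.5) = 0.04959 m·K/W
R_vermiculite board = ΣR − ΣR_known = 0.7324 − 0.05090 = 0.6815 m·K/W
ln(r₂/r₁)/(2πk) = 0.6815 ⇒ k = 0.3234/(2π·0.6815) = 0.0755 W/m·K

k = 0.0755 W/m·K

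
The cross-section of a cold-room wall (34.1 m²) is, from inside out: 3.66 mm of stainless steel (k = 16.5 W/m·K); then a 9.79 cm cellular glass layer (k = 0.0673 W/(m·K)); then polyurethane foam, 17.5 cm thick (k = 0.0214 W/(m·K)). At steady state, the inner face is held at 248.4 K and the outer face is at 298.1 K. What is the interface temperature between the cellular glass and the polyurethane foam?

Treat each layer as a resistance in series:
  R_stainless steel = L/(kA) = 0.00366/(16.5·34.1) = 6.505×10^-6 K/W
  R_cellular glass = L/(kA) = 0.0979/(0.0673·34.1) = 0.04266 K/W
  R_polyurethane foam = L/(kA) = 0.175/(0.0214·34.1) = 0.2398 K/W
ΣR = 6.505×10^-6 + 0.04266 + 0.2398 = 0.2825 K/W
Q = ΔT/ΣR = (248.4 K − 298.1 K)/0.2825 = -175.9 W
From the inner boundary to the cellular glass/polyurethane foam interface, ΣR_partial = 0.04267 K/W.
T_interface = T_in − Q·ΣR_partial = 248.4 K − (-175.9)(0.04267) = 255.9 K

T = 255.9 K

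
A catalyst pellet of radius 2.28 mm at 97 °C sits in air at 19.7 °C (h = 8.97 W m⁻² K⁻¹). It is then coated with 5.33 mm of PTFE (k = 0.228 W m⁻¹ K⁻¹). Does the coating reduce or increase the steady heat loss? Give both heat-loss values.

Critical radius for a sphere: r_cr = 2k/h = 0.0508 m = 5.08 cm.
Outer radius after coating: r₂ = 0.00228 + 0.00533 = 0.00761 m.
Since r₁ < r_cr and r₂ ≤ r_cr, the coating moves toward the maximum at r_cr — heat loss rises.
Bare: R = 1/(4πr₁²h) = 1707 K/W; Q = 77.3/1707 = 0.0453 W.
Coated: R = R_cond + R_conv = 260.4 K/W; Q = 77.3/260.4 = 0.297 W.

increases: 0.0453 → 0.297 W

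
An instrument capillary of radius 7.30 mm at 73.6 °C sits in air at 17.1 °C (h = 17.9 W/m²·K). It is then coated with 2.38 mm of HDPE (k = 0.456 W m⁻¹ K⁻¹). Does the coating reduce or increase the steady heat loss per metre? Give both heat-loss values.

increases: 46.4 → 55.6 W/m

Critical radius for a cylinder: r_cr = k/h = 0.0255 m = 2.55 cm.
Outer radius after coating: r₂ = 0.00730 + 0.00238 = 0.00968 m.
Since r₁ < r_cr and r₂ ≤ r_cr, the coating moves toward the maximum at r_cr — heat loss rises.
Bare: R = 1/(2πr₁h) = 1.218 m·K/W; Q = 56.5/1.218 = 46.4 W/m.
Coated: R = R_cond + R_conv = 1.017 m·K/W; Q = 56.5/1.017 = 55.6 W/m.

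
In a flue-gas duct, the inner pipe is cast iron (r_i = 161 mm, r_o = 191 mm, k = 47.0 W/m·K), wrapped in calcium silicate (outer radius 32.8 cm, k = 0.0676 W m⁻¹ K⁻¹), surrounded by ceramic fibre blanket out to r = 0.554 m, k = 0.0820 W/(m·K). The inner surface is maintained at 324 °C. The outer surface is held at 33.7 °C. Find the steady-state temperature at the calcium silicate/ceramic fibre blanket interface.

T = 163 °C

Treat each layer as a resistance in series:
  R'_cast iron = ln(0.191/0.161)/(2πk) = 0.1709/(2π·47.0) = 5.786×10^-4 m·K/W
  R'_calcium silicate = ln(0.328/0.191)/(2πk) = 0.5407/(2π·0.0676) = 1.273 m·K/W
  R'_ceramic fibre blanket = ln(0.554/0.328)/(2πk) = 0.5242/(2π·0.0820) = 1.017 m·K/W
ΣR = 5.786×10^-4 + 1.273 + 1.017 = 2.291 m·K/W
Q' = ΔT/ΣR = (324 °C − 33.7 °C)/2.291 = 126.7 W/m
From the inner boundary to the calcium silicate/ceramic fibre blanket interface, ΣR_partial = 1.274 m·K/W.
T_interface = T_in − Q'·ΣR_partial = 324 °C − (126.7)(1.274) = 163 °C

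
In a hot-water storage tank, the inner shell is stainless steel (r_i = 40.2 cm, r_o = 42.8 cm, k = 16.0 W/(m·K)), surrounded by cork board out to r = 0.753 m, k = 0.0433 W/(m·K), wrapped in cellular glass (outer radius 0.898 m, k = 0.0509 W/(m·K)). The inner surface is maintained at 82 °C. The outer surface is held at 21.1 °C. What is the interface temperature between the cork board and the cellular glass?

T = 30.4 °C

Treat each layer as a resistance in series:
  R_stainless steel = (1/0.402 − 1/0.428)/(4πk) = 0.1511/(4π·16.0) = 7.516×10^-4 K/W
  R_cork board = (1/0.428 − 1/0.753)/(4πk) = 1.008/(4π·0.0433) = 1.853 K/W
  R_cellular glass = (1/0.753 − 1/0.898)/(4πk) = 0.2144/(4π·0.0509) = 0.3353 K/W
ΣR = 7.516×10^-4 + 1.853 + 0.3353 = 2.189 K/W
Q = ΔT/ΣR = (82 °C − 21.1 °C)/2.189 = 27.82 W
From the inner boundary to the cork board/cellular glass interface, ΣR_partial = 1.854 K/W.
T_interface = T_in − Q·ΣR_partial = 82 °C − (27.82)(1.854) = 30.4 °C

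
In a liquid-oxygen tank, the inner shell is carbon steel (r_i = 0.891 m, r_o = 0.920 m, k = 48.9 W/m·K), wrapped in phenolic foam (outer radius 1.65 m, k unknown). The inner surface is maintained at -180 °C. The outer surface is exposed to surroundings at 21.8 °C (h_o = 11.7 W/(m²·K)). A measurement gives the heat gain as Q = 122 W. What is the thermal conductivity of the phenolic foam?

k = 0.0232 W/m·K

ΣR = ΔT/Q = |-180 − 21.8|/122 = 1.654 K/W
Known resistances:
  R_carbon steel = (1/0.891 − 1/0.920)/(4πk) = 0.03538/(4π·48.9) = 5.757×10^-5 K/W
  R_conv,out = 1/(4πr²h) = 1/(4π·1.65²·11.7) = 0.002498 K/W
R_phenolic foam = ΣR − ΣR_known = 1.654 − 0.002556 = 1.651 K/W
(1/r₁−1/r₂)/(4πk) = 1.651 ⇒ k = 0.4809/(4π·1.651) = 0.0232 W/m·K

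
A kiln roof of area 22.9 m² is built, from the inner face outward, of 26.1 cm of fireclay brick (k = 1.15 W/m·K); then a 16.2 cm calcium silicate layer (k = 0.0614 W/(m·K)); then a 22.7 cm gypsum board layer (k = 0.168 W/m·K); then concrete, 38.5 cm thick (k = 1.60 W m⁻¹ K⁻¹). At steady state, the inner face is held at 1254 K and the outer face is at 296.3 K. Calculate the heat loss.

Resistance network (inner→outer):
  R_fireclay brick = L/(kA) = 0.261/(1.15·22.9) = 0.009911 K/W
  R_calcium silicate = L/(kA) = 0.162/(0.0614·22.9) = 0.1152 K/W
  R_gypsum board = L/(kA) = 0.227/(0.168·22.9) = 0.05900 K/W
  R_concrete = L/(kA) = 0.385/(1.60·22.9) = 0.01051 K/W
ΣR = 0.009911 + 0.1152 + 0.05900 + 0.01051 = 0.1946 K/W
Q = ΔT/ΣR = (1254 K − 296.3 K)/0.1946 = 4920 W

Q = 4920 W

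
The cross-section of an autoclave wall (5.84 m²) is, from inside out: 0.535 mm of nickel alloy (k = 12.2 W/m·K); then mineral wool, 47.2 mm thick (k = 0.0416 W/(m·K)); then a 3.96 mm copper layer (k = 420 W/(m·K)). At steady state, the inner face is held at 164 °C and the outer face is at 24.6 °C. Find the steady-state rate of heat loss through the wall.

Q = 717 W

Resistance network (inner→outer):
  R_nickel alloy = L/(kA) = 5.35×10^-4/(12.2·5.84) = 7.509×10^-6 K/W
  R_mineral wool = L/(kA) = 0.0472/(0.0416·5.84) = 0.1943 K/W
  R_copper = L/(kA) = 0.00396/(420·5.84) = 1.614×10^-6 K/W
ΣR = 7.509×10^-6 + 0.1943 + 1.614×10^-6 = 0.1943 K/W
Q = ΔT/ΣR = (164 °C − 24.6 °C)/0.1943 = 717 W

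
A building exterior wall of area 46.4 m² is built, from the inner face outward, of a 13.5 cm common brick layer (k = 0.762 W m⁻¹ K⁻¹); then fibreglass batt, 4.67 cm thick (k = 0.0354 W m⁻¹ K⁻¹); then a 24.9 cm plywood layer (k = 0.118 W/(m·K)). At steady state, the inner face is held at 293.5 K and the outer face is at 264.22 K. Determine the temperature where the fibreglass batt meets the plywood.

T = 281.35 K

Resistance network (inner→outer):
  R_common brick = L/(kA) = 0.135/(0.762·46.4) = 0.003818 K/W
  R_fibreglass batt = L/(kA) = 0.0467/(0.0354·46.4) = 0.02843 K/W
  R_plywood = L/(kA) = 0.249/(0.118·46.4) = 0.04548 K/W
ΣR = 0.003818 + 0.02843 + 0.04548 = 0.07773 K/W
Q = ΔT/ΣR = (293.5 K − 264.22 K)/0.07773 = 376.7 W
From the inner boundary to the fibreglass batt/plywood interface, ΣR_partial = 0.03225 K/W.
T_interface = T_in − Q·ΣR_partial = 293.5 K − (376.7)(0.03225) = 281.35 K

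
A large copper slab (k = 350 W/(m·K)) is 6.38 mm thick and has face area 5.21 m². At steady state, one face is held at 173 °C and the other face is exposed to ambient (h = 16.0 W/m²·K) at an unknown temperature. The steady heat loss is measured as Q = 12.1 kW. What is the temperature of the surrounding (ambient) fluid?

Series resistances:
  R_copper = L/(kA) = 0.00638/(350·5.21) = 3.499×10^-6 K/W
  R_conv,out = 1/(hA) = 1/(16.0·5.21) = 0.01200 K/W
ΣR = 0.01200 K/W
ΔT = Q·ΣR = 12100 × 0.01200 = 145.2 K
Heat flows outward, so T_out = T_in − ΔT = 173 − 145.2 = 27.8 °C

T_out = 27.8 °C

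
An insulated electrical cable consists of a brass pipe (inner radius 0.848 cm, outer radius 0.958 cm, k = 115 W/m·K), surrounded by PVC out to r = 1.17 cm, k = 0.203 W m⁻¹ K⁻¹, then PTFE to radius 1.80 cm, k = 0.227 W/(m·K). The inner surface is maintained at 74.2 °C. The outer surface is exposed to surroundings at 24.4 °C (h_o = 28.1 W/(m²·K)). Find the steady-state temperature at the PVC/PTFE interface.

Resistance network (inner→outer):
  R'_brass = ln(0.00958/0.00848)/(2πk) = 0.1220/(2π·115) = 1.688×10^-4 m·K/W
  R'_PVC = ln(0.0117/0.00958)/(2πk) = 0.1999/(2π·0.203) = 0.1567 m·K/W
  R'_PTFE = ln(0.0180/0.0117)/(2πk) = 0.4308/(2π·0.227) = 0.3020 m·K/W
  R'_conv,out = 1/(2πr h) = 1/(2π·0.0180·28.1) = 0.3147 m·K/W
ΣR = 1.688×10^-4 + 0.1567 + 0.3020 + 0.3147 = 0.7736 m·K/W
Q' = ΔT/ΣR = (74.2 °C − 24.4 °C)/0.7736 = 64.37 W/m
From the inner boundary to the PVC/PTFE interface, ΣR_partial = 0.1569 m·K/W.
T_interface = T_in − Q'·ΣR_partial = 74.2 °C − (64.37)(0.1569) = 64.1 °C

T = 64.1 °C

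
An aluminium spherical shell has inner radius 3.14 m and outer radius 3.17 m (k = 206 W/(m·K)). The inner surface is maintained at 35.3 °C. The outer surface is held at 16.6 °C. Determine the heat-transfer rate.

Q = 16100 kW

Q = 4πk·ΔT/(1/r₁ − 1/r₂) = 4π × 206 × 18.7 / (1/3.14 − 1/3.17) = 1.61×10^7 W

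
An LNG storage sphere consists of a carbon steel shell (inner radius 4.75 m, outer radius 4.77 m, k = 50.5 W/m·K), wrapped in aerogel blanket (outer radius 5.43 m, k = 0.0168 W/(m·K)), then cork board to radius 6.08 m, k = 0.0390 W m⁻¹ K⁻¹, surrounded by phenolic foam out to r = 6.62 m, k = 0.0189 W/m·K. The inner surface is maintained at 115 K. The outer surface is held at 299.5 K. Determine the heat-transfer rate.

Q = 849 W

Treat each layer as a resistance in series:
  R_carbon steel = (1/4.75 − 1/4.77)/(4πk) = 8.827×10^-4/(4π·50.5) = 1.391×10^-6 K/W
  R_aerogel blanket = (1/4.77 − 1/5.43)/(4πk) = 0.02548/(4π·0.0168) = 0.1207 K/W
  R_cork board = (1/5.43 − 1/6.08)/(4πk) = 0.01969/(4π·0.0390) = 0.04017 K/W
  R_phenolic foam = (1/6.08 − 1/6.62)/(4πk) = 0.01342/(4π·0.0189) = 0.05649 K/W
ΣR = 1.391×10^-6 + 0.1207 + 0.04017 + 0.05649 = 0.2174 K/W
Q = ΔT/ΣR = (115 K − 299.5 K)/0.2174 = -849 W
(Negative Q ⇒ heat flows inward; heat gain = 849 W.)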